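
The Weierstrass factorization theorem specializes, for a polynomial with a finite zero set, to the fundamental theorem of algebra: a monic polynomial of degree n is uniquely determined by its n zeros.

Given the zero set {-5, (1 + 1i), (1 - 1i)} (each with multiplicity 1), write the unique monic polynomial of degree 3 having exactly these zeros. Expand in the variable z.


The polynomial is p(z) = ∏_{α ∈ S} (z − α), where S = {-5, (1 + 1i), (1 - 1i)}.
Expanding the product yields: p(z) = z^3 + 3·z^2 -8·z + 10.
Note conjugate pairs combine to real quadratics: (z − (1+1i))(z − (1−1i)) = z² − 2z + 2.
The resulting polynomial has degree 3 and real coefficients as required.

p(z) = z^3 + 3·z^2 -8·z + 10.


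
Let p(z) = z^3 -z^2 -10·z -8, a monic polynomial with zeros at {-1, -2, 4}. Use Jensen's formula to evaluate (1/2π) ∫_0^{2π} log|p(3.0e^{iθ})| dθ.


Zeros: -2, -1, 4; r = 3.0.
Inside |z| < r: -2, -1. Outside (|z| ≥ r): 4.
p(0) = -8, so log|p(0)| = log(8) = 2.0794.
Apply Jensen: I(r) = log|p(0)| + Σ_k log(r/|z_k|), summed over zeros inside |z| < r.
  log(r/|z_k|) for z_k = -1: log(3.0/1) = 1.0986
  log(r/|z_k|) for z_k = -2: log(3.0/2) = 0.4055
  Outside zeros (4) contribute nothing to the Jensen sum.
Sum over inside zeros: 1.5041.
I(r) = log|p(0)| + (inside sum) = 2.0794 + 1.5041 = 3.5835.
Note: since some zeros are outside |z| ≤ r, the simplified n·log(r) form does NOT apply — only the inside zeros contribute.

I(r) ≈ 3.5835.


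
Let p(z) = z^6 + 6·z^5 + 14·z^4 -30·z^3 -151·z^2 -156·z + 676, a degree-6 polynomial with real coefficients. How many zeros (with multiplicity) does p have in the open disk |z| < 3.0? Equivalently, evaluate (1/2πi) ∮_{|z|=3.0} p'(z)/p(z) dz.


The zeros of p are: (-2 + 3i), (-2 - 3i), 2, 2, (-3 + 2i), (-3 - 2i).
Their magnitudes are: 3.606, 3.606, 2, 2, 3.606, 3.606.
Zeros with |z| < R = 3.0: 2, 2.
Count = 2.
By the argument principle, (1/2πi) ∮_{|z|=R} p'(z)/p(z) dz equals exactly this count.

Number of zeros inside |z| < 3.0: 2.


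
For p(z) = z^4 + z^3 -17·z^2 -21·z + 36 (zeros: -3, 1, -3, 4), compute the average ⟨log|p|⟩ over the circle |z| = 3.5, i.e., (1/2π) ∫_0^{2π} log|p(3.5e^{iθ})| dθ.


Zeros: -3, -3, 1, 4; r = 3.5.
Inside |z| < r: -3, -3, 1. Outside (|z| ≥ r): 4.
p(0) = 36, so log|p(0)| = log(36) = 3.5835.
Apply Jensen: I(r) = log|p(0)| + Σ_k log(r/|z_k|), summed over zeros inside |z| < r.
  log(r/|z_k|) for z_k = -3: log(3.5/3) = 0.1542
  log(r/|z_k|) for z_k = 1: log(3.5/1) = 1.2528
  log(r/|z_k|) for z_k = -3: log(3.5/3) = 0.1542
  Outside zeros (4) contribute nothing to the Jensen sum.
Sum over inside zeros: 1.5611.
I(r) = log|p(0)| + (inside sum) = 3.5835 + 1.5611 = 5.1446.
Note: since some zeros are outside |z| ≤ r, the simplified n·log(r) form does NOT apply — only the inside zeros contribute.

I(r) ≈ 5.1446.


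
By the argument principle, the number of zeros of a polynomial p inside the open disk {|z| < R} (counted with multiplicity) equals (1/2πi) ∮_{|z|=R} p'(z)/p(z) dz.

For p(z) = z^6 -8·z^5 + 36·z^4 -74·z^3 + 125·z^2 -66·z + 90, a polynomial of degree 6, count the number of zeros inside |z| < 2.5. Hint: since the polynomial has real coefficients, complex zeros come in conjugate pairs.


The zeros of p are: (0 + 1i), (0 - 1i), (3 + 3i), (3 - 3i), (1 + 2i), (1 - 2i).
Their magnitudes are: 1, 1, 4.243, 4.243, 2.236, 2.236.
Zeros with |z| < R = 2.5: (0 + 1i), (0 - 1i), (1 + 2i), (1 - 2i).
Count = 4.
By the argument principle, (1/2πi) ∮_{|z|=R} p'(z)/p(z) dz equals exactly this count.

Number of zeros inside |z| < 2.5: 4.


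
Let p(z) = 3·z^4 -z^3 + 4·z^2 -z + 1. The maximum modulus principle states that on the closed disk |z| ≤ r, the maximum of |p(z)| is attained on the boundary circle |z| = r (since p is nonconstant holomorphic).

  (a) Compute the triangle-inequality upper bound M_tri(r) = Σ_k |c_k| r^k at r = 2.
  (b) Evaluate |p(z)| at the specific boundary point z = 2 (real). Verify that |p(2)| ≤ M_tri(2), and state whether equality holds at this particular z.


Coefficients: c_0 = 1, c_1 = -1, c_2 = 4, c_3 = -1, c_4 = 3. Radius r = 2.
Part (a). Triangle bound: M_tri(r) = Σ_k |c_k| r^k
  = |1|·2^0 + |-1|·2^1 + |4|·2^2 + |-1|·2^3 + |3|·2^4
  = 1 + 2 + 16 + 8 + 48 = 75.
This bounds M(r) := max_{|z|=r} |p(z)| from above; equality holds iff all terms c_k z^k can be made to align in phase at a single z on |z|=r.
Part (b). At z = 2 (real, on the circle |z| = r):
  p(2) = (1)·2^0 + (-1)·2^1 + (4)·2^2 + (-1)·2^3 + (3)·2^4 = 55.
  |p(2)| = 55.
Check: |p(2)| = 55 ≤ 75 = M_tri(2). ✓ Equality does not hold at z = 2 (the coefficients have mixed signs, so the terms do not all align in phase there).

M_tri(2) = 75; |p(2)| = 55; equality at z=2: no.


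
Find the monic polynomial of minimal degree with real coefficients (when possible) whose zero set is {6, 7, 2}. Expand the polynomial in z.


The polynomial is p(z) = ∏_{α ∈ S} (z − α), where S = {6, 7, 2}.
Expanding the product yields: p(z) = z^3 -15·z^2 + 68·z -84.
The resulting polynomial has degree 3 and real coefficients as required.

p(z) = z^3 -15·z^2 + 68·z -84.


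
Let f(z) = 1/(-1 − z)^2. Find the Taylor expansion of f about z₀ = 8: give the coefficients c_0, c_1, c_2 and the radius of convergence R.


Let w = z − z₀, so z = z₀ + w.
Then -1 − z = -1 − (z₀ + w) = (-1 − z₀) − w = -9 − w.
f(z) = 1/(-9 − w)^2 = (1/(-9)^2) · (1 − w/(-9))^{−2}.
By the binomial series (1−u)^{−2} = Σ_{n≥0} C(n+1, 1) u^n for |u|<1, with u = w/(-9):
  c_n = C(n+1, 1) / (-9)^(n+2).
  c_0 = 1/(-9)^2 = 1/81.
  c_1 = 2/(-9)^3 = -2/729.
  c_2 = 3/(-9)^4 = 1/2187.
The series is valid for |w/d| < 1, i.e. |z − z₀| < |d|.
Radius of convergence: R = |-1 − z₀| = |-9| = 9 (distance from z₀ to the singularity z = -1).

c_0 = 1/81, c_1 = -2/729, c_2 = 1/2187; R = 9.


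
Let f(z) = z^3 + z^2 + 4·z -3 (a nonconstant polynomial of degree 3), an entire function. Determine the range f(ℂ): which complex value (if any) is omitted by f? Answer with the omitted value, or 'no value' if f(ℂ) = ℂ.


Little Picard bounds the complement of f(ℂ) to at most one point.
For every w ∈ ℂ, the equation p(z) − w = 0 is a nonconstant polynomial in z and hence has at least one root by the fundamental theorem of algebra. So p is surjective onto ℂ, omitting no value.

Omitted value: no value.


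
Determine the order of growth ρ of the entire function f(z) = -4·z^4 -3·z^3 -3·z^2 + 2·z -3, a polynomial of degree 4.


|f(z)| ≤ Σ|c_k|·r^k = O(r^4) as r → ∞. Polynomial growth is O(e^{r^ε}) for every ε > 0 (since r^4/e^{r^ε} → 0), so ρ ≤ ε for all ε > 0, i.e. ρ = 0. Every nonconstant polynomial has order 0.
Therefore ρ = 0.

Order ρ = 0.


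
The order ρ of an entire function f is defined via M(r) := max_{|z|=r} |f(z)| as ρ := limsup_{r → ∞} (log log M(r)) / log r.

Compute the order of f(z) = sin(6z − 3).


sin(w) is a linear combination of e^{iw} and e^{−iw} (or e^w, e^{−w} in the hyperbolic case), so |sin(w)| ≤ e^{|w|}. With w = 6z − 3, |w| ≤ 6|z| + 3 = 6r + 3 on |z| = r, giving M(r) ≤ e^{6r + 3}, so ρ ≤ 1. On a suitable ray (z = it for sin/cos; z = t for sinh/cosh, t real → ∞), |sin(6z − 3)| grows like e^{6|t|}/2, so ρ ≥ 1. Hence ρ = 1.
Therefore ρ = 1.

Order ρ = 1.


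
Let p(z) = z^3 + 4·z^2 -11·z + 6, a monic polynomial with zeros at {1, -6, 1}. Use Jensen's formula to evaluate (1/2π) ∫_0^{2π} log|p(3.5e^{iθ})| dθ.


Zeros: -6, 1, 1; r = 3.5.
Inside |z| < r: 1, 1. Outside (|z| ≥ r): -6.
p(0) = 6, so log|p(0)| = log(6) = 1.7918.
Apply Jensen: I(r) = log|p(0)| + Σ_k log(r/|z_k|), summed over zeros inside |z| < r.
  log(r/|z_k|) for z_k = 1: log(3.5/1) = 1.2528
  log(r/|z_k|) for z_k = 1: log(3.5/1) = 1.2528
  Outside zeros (-6) contribute nothing to the Jensen sum.
Sum over inside zeros: 2.5055.
I(r) = log|p(0)| + (inside sum) = 1.7918 + 2.5055 = 4.2973.
Note: since some zeros are outside |z| ≤ r, the simplified n·log(r) form does NOT apply — only the inside zeros contribute.

I(r) ≈ 4.2973.


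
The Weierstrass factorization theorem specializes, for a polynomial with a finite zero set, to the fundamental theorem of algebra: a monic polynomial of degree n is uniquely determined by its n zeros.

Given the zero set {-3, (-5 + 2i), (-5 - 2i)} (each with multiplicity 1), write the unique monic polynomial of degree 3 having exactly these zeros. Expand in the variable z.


The polynomial is p(z) = ∏_{α ∈ S} (z − α), where S = {-3, (-5 + 2i), (-5 - 2i)}.
Expanding the product yields: p(z) = z^3 + 13·z^2 + 59·z + 87.
Note conjugate pairs combine to real quadratics: (z − (-5+2i))(z − (-5−2i)) = z² + 10z + 29.
The resulting polynomial has degree 3 and real coefficients as required.

p(z) = z^3 + 13·z^2 + 59·z + 87.


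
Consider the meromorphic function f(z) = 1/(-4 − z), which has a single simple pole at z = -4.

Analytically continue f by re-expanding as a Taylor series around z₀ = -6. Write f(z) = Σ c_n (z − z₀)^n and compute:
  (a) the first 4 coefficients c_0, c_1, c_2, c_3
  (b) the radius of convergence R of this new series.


Let w = z − z₀, so z = z₀ + w.
Then -4 − z = -4 − (z₀ + w) = (-4 − z₀) − w = 2 − w.
f(z) = 1/(2 − w) = (1/(2)) · 1/(1 − w/(2)) = Σ_{n≥0} w^n / (2)^(n+1).
So c_n = 1/(2)^(n+1):
  c_0 = 1/(2)^1 = 1/2.
  c_1 = 1/(2)^2 = 1/4.
  c_2 = 1/(2)^3 = 1/8.
  c_3 = 1/(2)^4 = 1/16.
The series is valid for |w/d| < 1, i.e. |z − z₀| < |d|.
Radius of convergence: R = |-4 − z₀| = |2| = 2 (distance from z₀ to the singularity z = -4).

c_0 = 1/2, c_1 = 1/4, c_2 = 1/8, c_3 = 1/16; R = 2.


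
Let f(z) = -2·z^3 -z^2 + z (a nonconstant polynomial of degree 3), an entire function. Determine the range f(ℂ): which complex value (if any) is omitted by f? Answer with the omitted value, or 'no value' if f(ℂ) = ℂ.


Little Picard bounds the complement of f(ℂ) to at most one point.
For every w ∈ ℂ, the equation p(z) − w = 0 is a nonconstant polynomial in z and hence has at least one root by the fundamental theorem of algebra. So p is surjective onto ℂ, omitting no value.

Omitted value: no value.


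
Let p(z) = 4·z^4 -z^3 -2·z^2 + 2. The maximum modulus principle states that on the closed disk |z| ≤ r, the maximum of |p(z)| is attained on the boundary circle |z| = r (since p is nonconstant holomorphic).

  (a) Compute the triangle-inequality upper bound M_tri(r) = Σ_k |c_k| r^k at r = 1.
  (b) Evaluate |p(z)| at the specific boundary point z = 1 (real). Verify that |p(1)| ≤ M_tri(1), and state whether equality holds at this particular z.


Coefficients: c_0 = 2, c_1 = 0, c_2 = -2, c_3 = -1, c_4 = 4. Radius r = 1.
Part (a). Triangle bound: M_tri(r) = Σ_k |c_k| r^k
  = |2|·1^0 + |0|·1^1 + |-2|·1^2 + |-1|·1^3 + |4|·1^4
  = 2 + 0 + 2 + 1 + 4 = 9.
This bounds M(r) := max_{|z|=r} |p(z)| from above; equality holds iff all terms c_k z^k can be made to align in phase at a single z on |z|=r.
Part (b). At z = 1 (real, on the circle |z| = r):
  p(1) = (2)·1^0 + (0)·1^1 + (-2)·1^2 + (-1)·1^3 + (4)·1^4 = 3.
  |p(1)| = 3.
Check: |p(1)| = 3 ≤ 9 = M_tri(1). ✓ Equality does not hold at z = 1 (the coefficients have mixed signs, so the terms do not all align in phase there).

M_tri(1) = 9; |p(1)| = 3; equality at z=1: no.


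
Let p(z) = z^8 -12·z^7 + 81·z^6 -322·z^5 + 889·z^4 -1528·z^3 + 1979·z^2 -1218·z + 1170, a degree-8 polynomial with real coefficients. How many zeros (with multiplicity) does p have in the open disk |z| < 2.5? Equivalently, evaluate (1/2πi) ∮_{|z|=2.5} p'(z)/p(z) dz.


The zeros of p are: (3 + 3i), (3 - 3i), (2 + 3i), (2 - 3i), (1 + 2i), (1 - 2i), (0 + 1i), (0 - 1i).
Their magnitudes are: 4.243, 4.243, 3.606, 3.606, 2.236, 2.236, 1, 1.
Zeros with |z| < R = 2.5: (1 + 2i), (1 - 2i), (0 + 1i), (0 - 1i).
Count = 4.
By the argument principle, (1/2πi) ∮_{|z|=R} p'(z)/p(z) dz equals exactly this count.

Number of zeros inside |z| < 2.5: 4.


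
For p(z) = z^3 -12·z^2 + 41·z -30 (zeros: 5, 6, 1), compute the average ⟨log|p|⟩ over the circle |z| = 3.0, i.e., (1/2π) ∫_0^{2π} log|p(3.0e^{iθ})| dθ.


Zeros: 1, 5, 6; r = 3.0.
Inside |z| < r: 1. Outside (|z| ≥ r): 5, 6.
p(0) = -30, so log|p(0)| = log(30) = 3.4012.
Apply Jensen: I(r) = log|p(0)| + Σ_k log(r/|z_k|), summed over zeros inside |z| < r.
  log(r/|z_k|) for z_k = 1: log(3.0/1) = 1.0986
  Outside zeros (5, 6) contribute nothing to the Jensen sum.
Sum over inside zeros: 1.0986.
I(r) = log|p(0)| + (inside sum) = 3.4012 + 1.0986 = 4.4998.
Note: since some zeros are outside |z| ≤ r, the simplified n·log(r) form does NOT apply — only the inside zeros contribute.

I(r) ≈ 4.4998.


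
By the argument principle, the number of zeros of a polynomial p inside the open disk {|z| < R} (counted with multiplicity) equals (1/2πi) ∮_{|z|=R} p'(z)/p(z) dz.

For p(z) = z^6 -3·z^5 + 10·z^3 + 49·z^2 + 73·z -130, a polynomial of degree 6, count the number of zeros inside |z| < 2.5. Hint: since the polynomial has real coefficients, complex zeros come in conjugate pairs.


The zeros of p are: (3 + 2i), (3 - 2i), 1, (-1 + 2i), (-1 - 2i), -2.
Their magnitudes are: 3.606, 3.606, 1, 2.236, 2.236, 2.
Zeros with |z| < R = 2.5: 1, (-1 + 2i), (-1 - 2i), -2.
Count = 4.
By the argument principle, (1/2πi) ∮_{|z|=R} p'(z)/p(z) dz equals exactly this count.

Number of zeros inside |z| < 2.5: 4.


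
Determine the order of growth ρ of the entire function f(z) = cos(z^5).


Write cos(w) = (e^{iw} ± e^{−iw})/(2 or 2i), so |cos(w)| ≤ e^{|w|}. With w = z^5, |w| ≤ 1r^5 + 0 on |z|=r, giving M(r) ≤ e^{1r^5 + 0} and ρ ≤ 5. For the lower bound, choose z on |z|=r with 1z^5 purely imaginary of modulus 1r^5; then |cos(z^5)| grows like e^{1r^5}/2, so ρ ≥ 5. Hence ρ = 5.
Therefore ρ = 5.

Order ρ = 5.


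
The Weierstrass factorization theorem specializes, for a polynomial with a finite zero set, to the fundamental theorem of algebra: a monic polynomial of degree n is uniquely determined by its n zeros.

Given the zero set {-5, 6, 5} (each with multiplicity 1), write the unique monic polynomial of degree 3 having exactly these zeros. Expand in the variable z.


The polynomial is p(z) = ∏_{α ∈ S} (z − α), where S = {-5, 6, 5}.
Expanding the product yields: p(z) = z^3 -6·z^2 -25·z + 150.
The resulting polynomial has degree 3 and real coefficients as required.

p(z) = z^3 -6·z^2 -25·z + 150.


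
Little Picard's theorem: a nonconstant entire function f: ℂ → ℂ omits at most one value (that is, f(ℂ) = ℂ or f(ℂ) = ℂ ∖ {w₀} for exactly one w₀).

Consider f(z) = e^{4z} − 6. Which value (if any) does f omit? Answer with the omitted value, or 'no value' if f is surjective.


Little Picard bounds the complement of f(ℂ) to at most one point.
e^{4z} is never zero on ℂ, so 1·e^{4z} takes every value in ℂ ∖ {0}. Adding -6 shifts the range to ℂ ∖ {-6}. Thus f omits exactly the value -6.

Omitted value: -6.


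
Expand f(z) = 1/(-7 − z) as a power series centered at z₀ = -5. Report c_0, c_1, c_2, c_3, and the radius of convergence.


Let w = z − z₀, so z = z₀ + w.
Then -7 − z = -7 − (z₀ + w) = (-7 − z₀) − w = -2 − w.
f(z) = 1/(-2 − w) = (1/(-2)) · 1/(1 − w/(-2)) = Σ_{n≥0} w^n / (-2)^(n+1).
So c_n = 1/(-2)^(n+1):
  c_0 = 1/(-2)^1 = -1/2.
  c_1 = 1/(-2)^2 = 1/4.
  c_2 = 1/(-2)^3 = -1/8.
  c_3 = 1/(-2)^4 = 1/16.
The series is valid for |w/d| < 1, i.e. |z − z₀| < |d|.
Radius of convergence: R = |-7 − z₀| = |-2| = 2 (distance from z₀ to the singularity z = -7).

c_0 = -1/2, c_1 = 1/4, c_2 = -1/8, c_3 = 1/16; R = 2.


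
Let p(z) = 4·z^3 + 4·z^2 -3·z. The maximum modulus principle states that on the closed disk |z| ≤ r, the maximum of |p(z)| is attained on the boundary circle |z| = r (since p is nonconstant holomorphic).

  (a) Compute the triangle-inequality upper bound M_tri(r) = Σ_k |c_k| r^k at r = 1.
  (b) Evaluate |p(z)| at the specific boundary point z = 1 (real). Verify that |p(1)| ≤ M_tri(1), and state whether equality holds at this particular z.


Coefficients: c_0 = 0, c_1 = -3, c_2 = 4, c_3 = 4. Radius r = 1.
Part (a). Triangle bound: M_tri(r) = Σ_k |c_k| r^k
  = |0|·1^0 + |-3|·1^1 + |4|·1^2 + |4|·1^3
  = 0 + 3 + 4 + 4 = 11.
This bounds M(r) := max_{|z|=r} |p(z)| from above; equality holds iff all terms c_k z^k can be made to align in phase at a single z on |z|=r.
Part (b). At z = 1 (real, on the circle |z| = r):
  p(1) = (0)·1^0 + (-3)·1^1 + (4)·1^2 + (4)·1^3 = 5.
  |p(1)| = 5.
Check: |p(1)| = 5 ≤ 11 = M_tri(1). ✓ Equality does not hold at z = 1 (the coefficients have mixed signs, so the terms do not all align in phase there).

M_tri(1) = 11; |p(1)| = 5; equality at z=1: no.


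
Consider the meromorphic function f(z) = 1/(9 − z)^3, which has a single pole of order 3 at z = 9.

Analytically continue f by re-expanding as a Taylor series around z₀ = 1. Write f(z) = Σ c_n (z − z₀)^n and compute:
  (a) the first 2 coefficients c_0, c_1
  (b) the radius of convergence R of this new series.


Let w = z − z₀, so z = z₀ + w.
Then 9 − z = 9 − (z₀ + w) = (9 − z₀) − w = 8 − w.
f(z) = 1/(8 − w)^3 = (1/(8)^3) · (1 − w/(8))^{−3}.
By the binomial series (1−u)^{−3} = Σ_{n≥0} C(n+2, 2) u^n for |u|<1, with u = w/(8):
  c_n = C(n+2, 2) / (8)^(n+3).
  c_0 = 1/(8)^3 = 1/512.
  c_1 = 3/(8)^4 = 3/4096.
The series is valid for |w/d| < 1, i.e. |z − z₀| < |d|.
Radius of convergence: R = |9 − z₀| = |8| = 8 (distance from z₀ to the singularity z = 9).

c_0 = 1/512, c_1 = 3/4096; R = 8.


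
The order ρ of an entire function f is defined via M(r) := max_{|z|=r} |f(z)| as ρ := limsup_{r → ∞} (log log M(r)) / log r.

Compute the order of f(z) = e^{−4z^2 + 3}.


|e^{−4z^2 + 3}| = e^{Re(-4·z^2) + 3} ≤ e^{4|z|^2 + 3} = e^{4r^2 + 3} on |z| = r, so ρ ≤ 2. Choosing z on |z|=r so that -4·z^2 is real positive (always possible by picking arg z appropriately) gives |f(z)| = e^{4r^2 + 3}, matching the bound. The additive constant 3 does not affect log log M(r) ~ 2·log r. Hence ρ = 2.
Therefore ρ = 2.

Order ρ = 2.


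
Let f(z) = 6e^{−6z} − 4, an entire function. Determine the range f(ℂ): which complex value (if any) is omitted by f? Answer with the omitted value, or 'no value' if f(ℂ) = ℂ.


Little Picard bounds the complement of f(ℂ) to at most one point.
e^{−6z} is never zero on ℂ, so 6·e^{−6z} takes every value in ℂ ∖ {0}. Adding -4 shifts the range to ℂ ∖ {-4}. Thus f omits exactly the value -4.

Omitted value: -4.


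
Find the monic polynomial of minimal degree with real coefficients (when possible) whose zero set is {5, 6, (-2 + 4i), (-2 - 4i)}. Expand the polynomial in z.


The polynomial is p(z) = ∏_{α ∈ S} (z − α), where S = {5, 6, (-2 + 4i), (-2 - 4i)}.
Expanding the product yields: p(z) = z^4 -7·z^3 + 6·z^2 -100·z + 600.
Note conjugate pairs combine to real quadratics: (z − (-2+4i))(z − (-2−4i)) = z² + 4z + 20.
The resulting polynomial has degree 4 and real coefficients as required.

p(z) = z^4 -7·z^3 + 6·z^2 -100·z + 600.


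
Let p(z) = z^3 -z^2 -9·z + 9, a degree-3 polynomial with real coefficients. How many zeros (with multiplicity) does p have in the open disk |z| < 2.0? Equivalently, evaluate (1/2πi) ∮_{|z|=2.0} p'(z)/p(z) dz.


The zeros of p are: 3, -3, 1.
Their magnitudes are: 3, 3, 1.
Zeros with |z| < R = 2.0: 1.
Count = 1.
By the argument principle, (1/2πi) ∮_{|z|=R} p'(z)/p(z) dz equals exactly this count.

Number of zeros inside |z| < 2.0: 1.


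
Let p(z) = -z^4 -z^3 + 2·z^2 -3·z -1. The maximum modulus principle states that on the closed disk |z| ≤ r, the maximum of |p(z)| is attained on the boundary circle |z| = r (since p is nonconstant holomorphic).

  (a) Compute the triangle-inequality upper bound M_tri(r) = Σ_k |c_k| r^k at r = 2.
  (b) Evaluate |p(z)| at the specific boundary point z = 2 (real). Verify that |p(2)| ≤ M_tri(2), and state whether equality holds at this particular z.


Coefficients: c_0 = -1, c_1 = -3, c_2 = 2, c_3 = -1, c_4 = -1. Radius r = 2.
Part (a). Triangle bound: M_tri(r) = Σ_k |c_k| r^k
  = |-1|·2^0 + |-3|·2^1 + |2|·2^2 + |-1|·2^3 + |-1|·2^4
  = 1 + 6 + 8 + 8 + 16 = 39.
This bounds M(r) := max_{|z|=r} |p(z)| from above; equality holds iff all terms c_k z^k can be made to align in phase at a single z on |z|=r.
Part (b). At z = 2 (real, on the circle |z| = r):
  p(2) = (-1)·2^0 + (-3)·2^1 + (2)·2^2 + (-1)·2^3 + (-1)·2^4 = -23.
  |p(2)| = 23.
Check: |p(2)| = 23 ≤ 39 = M_tri(2). ✓ Equality does not hold at z = 2 (the coefficients have mixed signs, so the terms do not all align in phase there).

M_tri(2) = 39; |p(2)| = 23; equality at z=2: no.


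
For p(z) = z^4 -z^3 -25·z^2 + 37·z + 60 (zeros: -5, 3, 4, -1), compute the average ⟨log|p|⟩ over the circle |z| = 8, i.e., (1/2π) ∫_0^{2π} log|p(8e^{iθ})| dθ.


Zeros: -5, -1, 3, 4; r = 8.
Inside |z| < r: -5, -1, 3, 4. Outside (|z| ≥ r): ∅.
p(0) = 60, so log|p(0)| = log(60) = 4.0943.
Apply Jensen: I(r) = log|p(0)| + Σ_k log(r/|z_k|), summed over zeros inside |z| < r.
  log(r/|z_k|) for z_k = -5: log(8/5) = 0.4700
  log(r/|z_k|) for z_k = 3: log(8/3) = 0.9808
  log(r/|z_k|) for z_k = 4: log(8/4) = 0.6931
  log(r/|z_k|) for z_k = -1: log(8/1) = 2.0794
Sum over inside zeros: 4.2234.
I(r) = log|p(0)| + (inside sum) = 4.0943 + 4.2234 = 8.3178.
Closed form (all zeros inside, monic): I(r) = n·log(r) = 4·log(8) = 8.3178. ✓

I(r) ≈ 8.3178.


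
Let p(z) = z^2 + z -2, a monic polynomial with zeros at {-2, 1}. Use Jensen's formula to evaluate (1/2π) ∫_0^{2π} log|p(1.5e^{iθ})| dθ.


Zeros: -2, 1; r = 1.5.
Inside |z| < r: 1. Outside (|z| ≥ r): -2.
p(0) = -2, so log|p(0)| = log(2) = 0.6931.
Apply Jensen: I(r) = log|p(0)| + Σ_k log(r/|z_k|), summed over zeros inside |z| < r.
  log(r/|z_k|) for z_k = 1: log(1.5/1) = 0.4055
  Outside zeros (-2) contribute nothing to the Jensen sum.
Sum over inside zeros: 0.4055.
I(r) = log|p(0)| + (inside sum) = 0.6931 + 0.4055 = 1.0986.
Note: since some zeros are outside |z| ≤ r, the simplified n·log(r) form does NOT apply — only the inside zeros contribute.

I(r) ≈ 1.0986.


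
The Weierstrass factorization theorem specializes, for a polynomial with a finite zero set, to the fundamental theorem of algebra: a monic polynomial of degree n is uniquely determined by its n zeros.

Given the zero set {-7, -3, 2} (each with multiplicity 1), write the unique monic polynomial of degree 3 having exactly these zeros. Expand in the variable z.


The polynomial is p(z) = ∏_{α ∈ S} (z − α), where S = {-7, -3, 2}.
Expanding the product yields: p(z) = z^3 + 8·z^2 + z -42.
The resulting polynomial has degree 3 and real coefficients as required.

p(z) = z^3 + 8·z^2 + z -42.


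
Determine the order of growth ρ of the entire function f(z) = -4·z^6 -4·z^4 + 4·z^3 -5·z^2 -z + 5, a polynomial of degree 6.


|f(z)| ≤ Σ|c_k|·r^k = O(r^6) as r → ∞. Polynomial growth is O(e^{r^ε}) for every ε > 0 (since r^6/e^{r^ε} → 0), so ρ ≤ ε for all ε > 0, i.e. ρ = 0. Every nonconstant polynomial has order 0.
Therefore ρ = 0.

Order ρ = 0.


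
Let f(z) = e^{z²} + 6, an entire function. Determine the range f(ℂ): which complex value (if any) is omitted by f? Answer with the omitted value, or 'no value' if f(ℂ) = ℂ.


Little Picard bounds the complement of f(ℂ) to at most one point.
The exponent g(z) = z² is a nonconstant polynomial, hence surjective onto ℂ. So e^{g(z)} takes every value in {e^w : w ∈ ℂ} = ℂ ∖ {0}. Adding 6 shifts the range to ℂ ∖ {6}. f omits exactly 6.

Omitted value: 6.


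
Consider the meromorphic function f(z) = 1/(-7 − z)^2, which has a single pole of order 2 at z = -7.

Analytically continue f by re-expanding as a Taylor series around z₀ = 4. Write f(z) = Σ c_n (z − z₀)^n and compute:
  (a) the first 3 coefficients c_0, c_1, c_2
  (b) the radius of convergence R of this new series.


Let w = z − z₀, so z = z₀ + w.
Then -7 − z = -7 − (z₀ + w) = (-7 − z₀) − w = -11 − w.
f(z) = 1/(-11 − w)^2 = (1/(-11)^2) · (1 − w/(-11))^{−2}.
By the binomial series (1−u)^{−2} = Σ_{n≥0} C(n+1, 1) u^n for |u|<1, with u = w/(-11):
  c_n = C(n+1, 1) / (-11)^(n+2).
  c_0 = 1/(-11)^2 = 1/121.
  c_1 = 2/(-11)^3 = -2/1331.
  c_2 = 3/(-11)^4 = 3/14641.
The series is valid for |w/d| < 1, i.e. |z − z₀| < |d|.
Radius of convergence: R = |-7 − z₀| = |-11| = 11 (distance from z₀ to the singularity z = -7).

c_0 = 1/121, c_1 = -2/1331, c_2 = 3/14641; R = 11.


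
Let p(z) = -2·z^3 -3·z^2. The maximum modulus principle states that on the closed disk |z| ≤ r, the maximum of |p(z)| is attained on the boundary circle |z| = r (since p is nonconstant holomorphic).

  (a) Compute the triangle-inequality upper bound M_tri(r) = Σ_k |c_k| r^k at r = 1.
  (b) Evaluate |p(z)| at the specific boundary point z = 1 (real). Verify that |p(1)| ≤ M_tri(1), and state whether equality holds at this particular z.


Coefficients: c_0 = 0, c_1 = 0, c_2 = -3, c_3 = -2. Radius r = 1.
Part (a). Triangle bound: M_tri(r) = Σ_k |c_k| r^k
  = |0|·1^0 + |0|·1^1 + |-3|·1^2 + |-2|·1^3
  = 0 + 0 + 3 + 2 = 5.
This bounds M(r) := max_{|z|=r} |p(z)| from above; equality holds iff all terms c_k z^k can be made to align in phase at a single z on |z|=r.
Part (b). At z = 1 (real, on the circle |z| = r):
  p(1) = (0)·1^0 + (0)·1^1 + (-3)·1^2 + (-2)·1^3 = -5.
  |p(1)| = 5.
Since all nonzero coefficients share the same sign, |p(1)| = 5 = M_tri(1); the triangle bound is attained at z = 1, so in fact M(r) = 5.

M_tri(1) = 5; |p(1)| = 5; equality at z=1: yes.


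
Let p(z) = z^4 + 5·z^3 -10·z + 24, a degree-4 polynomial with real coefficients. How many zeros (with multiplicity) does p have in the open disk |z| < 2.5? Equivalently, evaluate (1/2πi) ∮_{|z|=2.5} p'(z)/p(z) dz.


The zeros of p are: (1 + 1i), (1 - 1i), -3, -4.
Their magnitudes are: 1.414, 1.414, 3, 4.
Zeros with |z| < R = 2.5: (1 + 1i), (1 - 1i).
Count = 2.
By the argument principle, (1/2πi) ∮_{|z|=R} p'(z)/p(z) dz equals exactly this count.

Number of zeros inside |z| < 2.5: 2.


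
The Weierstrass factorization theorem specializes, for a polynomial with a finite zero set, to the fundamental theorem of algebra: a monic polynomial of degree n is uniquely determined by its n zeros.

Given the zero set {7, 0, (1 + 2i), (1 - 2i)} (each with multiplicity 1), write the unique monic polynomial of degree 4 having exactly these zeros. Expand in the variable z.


The polynomial is p(z) = ∏_{α ∈ S} (z − α), where S = {7, 0, (1 + 2i), (1 - 2i)}.
Expanding the product yields: p(z) = z^4 -9·z^3 + 19·z^2 -35·z.
Note conjugate pairs combine to real quadratics: (z − (1+2i))(z − (1−2i)) = z² − 2z + 5.
The resulting polynomial has degree 4 and real coefficients as required.

p(z) = z^4 -9·z^3 + 19·z^2 -35·z.


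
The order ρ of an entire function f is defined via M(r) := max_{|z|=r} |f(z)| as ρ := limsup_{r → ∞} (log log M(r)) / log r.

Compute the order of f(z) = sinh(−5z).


sinh(w) is a linear combination of e^{iw} and e^{−iw} (or e^w, e^{−w} in the hyperbolic case), so |sinh(w)| ≤ e^{|w|}. With w = −5z, |w| ≤ 5|z| + 0 = 5r + 0 on |z| = r, giving M(r) ≤ e^{5r + 0}, so ρ ≤ 1. On a suitable ray (z = it for sin/cos; z = t for sinh/cosh, t real → ∞), |sinh(−5z)| grows like e^{5|t|}/2, so ρ ≥ 1. Hence ρ = 1.
Therefore ρ = 1.

Order ρ = 1.


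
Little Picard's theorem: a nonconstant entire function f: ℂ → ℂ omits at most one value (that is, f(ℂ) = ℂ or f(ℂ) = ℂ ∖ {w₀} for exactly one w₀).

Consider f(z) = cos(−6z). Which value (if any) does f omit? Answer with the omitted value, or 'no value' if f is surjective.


Little Picard bounds the complement of f(ℂ) to at most one point.
cos is entire and surjective onto ℂ: for every w ∈ ℂ, cos(ζ) = w has a solution ζ ∈ ℂ (e.g., via the complex inverse arccos). With ζ = −6z this gives z = ζ/(-6). Then 1·cos(−6z) takes every value in 1·ℂ = ℂ, and adding 0 is a bijection of ℂ. So f is surjective and omits no value. (Note: only on the real line is cos bounded by [−1, 1].)

Omitted value: no value.


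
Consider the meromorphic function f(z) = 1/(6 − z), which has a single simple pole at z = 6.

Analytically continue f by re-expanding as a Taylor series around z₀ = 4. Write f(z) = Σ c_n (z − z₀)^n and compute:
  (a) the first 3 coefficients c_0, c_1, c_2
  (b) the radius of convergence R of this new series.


Let w = z − z₀, so z = z₀ + w.
Then 6 − z = 6 − (z₀ + w) = (6 − z₀) − w = 2 − w.
f(z) = 1/(2 − w) = (1/(2)) · 1/(1 − w/(2)) = Σ_{n≥0} w^n / (2)^(n+1).
So c_n = 1/(2)^(n+1):
  c_0 = 1/(2)^1 = 1/2.
  c_1 = 1/(2)^2 = 1/4.
  c_2 = 1/(2)^3 = 1/8.
The series is valid for |w/d| < 1, i.e. |z − z₀| < |d|.
Radius of convergence: R = |6 − z₀| = |2| = 2 (distance from z₀ to the singularity z = 6).

c_0 = 1/2, c_1 = 1/4, c_2 = 1/8; R = 2.


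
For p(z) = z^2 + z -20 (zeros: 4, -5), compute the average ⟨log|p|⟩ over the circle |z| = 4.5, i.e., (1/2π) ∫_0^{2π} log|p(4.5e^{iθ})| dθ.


Zeros: -5, 4; r = 4.5.
Inside |z| < r: 4. Outside (|z| ≥ r): -5.
p(0) = -20, so log|p(0)| = log(20) = 2.9957.
Apply Jensen: I(r) = log|p(0)| + Σ_k log(r/|z_k|), summed over zeros inside |z| < r.
  log(r/|z_k|) for z_k = 4: log(4.5/4) = 0.1178
  Outside zeros (-5) contribute nothing to the Jensen sum.
Sum over inside zeros: 0.1178.
I(r) = log|p(0)| + (inside sum) = 2.9957 + 0.1178 = 3.1135.
Note: since some zeros are outside |z| ≤ r, the simplified n·log(r) form does NOT apply — only the inside zeros contribute.

I(r) ≈ 3.1135.


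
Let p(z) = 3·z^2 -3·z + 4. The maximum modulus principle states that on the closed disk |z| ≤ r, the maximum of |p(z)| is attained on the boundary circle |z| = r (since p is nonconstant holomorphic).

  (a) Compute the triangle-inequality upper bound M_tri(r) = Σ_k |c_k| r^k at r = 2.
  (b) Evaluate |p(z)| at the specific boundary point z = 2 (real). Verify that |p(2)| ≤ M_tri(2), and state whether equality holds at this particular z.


Coefficients: c_0 = 4, c_1 = -3, c_2 = 3. Radius r = 2.
Part (a). Triangle bound: M_tri(r) = Σ_k |c_k| r^k
  = |4|·2^0 + |-3|·2^1 + |3|·2^2
  = 4 + 6 + 12 = 22.
This bounds M(r) := max_{|z|=r} |p(z)| from above; equality holds iff all terms c_k z^k can be made to align in phase at a single z on |z|=r.
Part (b). At z = 2 (real, on the circle |z| = r):
  p(2) = (4)·2^0 + (-3)·2^1 + (3)·2^2 = 10.
  |p(2)| = 10.
Check: |p(2)| = 10 ≤ 22 = M_tri(2). ✓ Equality does not hold at z = 2 (the coefficients have mixed signs, so the terms do not all align in phase there).

M_tri(2) = 22; |p(2)| = 10; equality at z=2: no.


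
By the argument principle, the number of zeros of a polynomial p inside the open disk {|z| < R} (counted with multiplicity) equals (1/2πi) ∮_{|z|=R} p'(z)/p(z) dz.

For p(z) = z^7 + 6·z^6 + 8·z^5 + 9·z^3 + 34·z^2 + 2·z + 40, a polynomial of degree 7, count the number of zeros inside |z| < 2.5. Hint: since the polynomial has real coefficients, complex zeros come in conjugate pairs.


The zeros of p are: (0 + 1i), (0 - 1i), (1 + 1i), (1 - 1i), (-2 + 1i), (-2 - 1i), -4.
Their magnitudes are: 1, 1, 1.414, 1.414, 2.236, 2.236, 4.
Zeros with |z| < R = 2.5: (0 + 1i), (0 - 1i), (1 + 1i), (1 - 1i), (-2 + 1i), (-2 - 1i).
Count = 6.
By the argument principle, (1/2πi) ∮_{|z|=R} p'(z)/p(z) dz equals exactly this count.

Number of zeros inside |z| < 2.5: 6.


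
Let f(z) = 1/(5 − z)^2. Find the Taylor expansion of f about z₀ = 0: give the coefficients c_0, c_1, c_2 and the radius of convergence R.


Let w = z − z₀, so z = z₀ + w.
Then 5 − z = 5 − (z₀ + w) = (5 − z₀) − w = 5 − w.
f(z) = 1/(5 − w)^2 = (1/(5)^2) · (1 − w/(5))^{−2}.
By the binomial series (1−u)^{−2} = Σ_{n≥0} C(n+1, 1) u^n for |u|<1, with u = w/(5):
  c_n = C(n+1, 1) / (5)^(n+2).
  c_0 = 1/(5)^2 = 1/25.
  c_1 = 2/(5)^3 = 2/125.
  c_2 = 3/(5)^4 = 3/625.
The series is valid for |w/d| < 1, i.e. |z − z₀| < |d|.
Radius of convergence: R = |5 − z₀| = |5| = 5 (distance from z₀ to the singularity z = 5).

c_0 = 1/25, c_1 = 2/125, c_2 = 3/625; R = 5.


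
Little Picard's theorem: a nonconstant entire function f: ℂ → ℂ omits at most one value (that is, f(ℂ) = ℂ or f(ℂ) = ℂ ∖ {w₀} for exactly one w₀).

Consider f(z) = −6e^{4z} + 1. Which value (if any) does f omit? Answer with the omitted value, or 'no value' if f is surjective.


Little Picard bounds the complement of f(ℂ) to at most one point.
e^{4z} is never zero on ℂ, so -6·e^{4z} takes every value in ℂ ∖ {0}. Adding 1 shifts the range to ℂ ∖ {1}. Thus f omits exactly the value 1.

Omitted value: 1.


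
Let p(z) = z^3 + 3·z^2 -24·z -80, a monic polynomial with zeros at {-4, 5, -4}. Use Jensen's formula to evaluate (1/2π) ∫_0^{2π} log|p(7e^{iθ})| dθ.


Zeros: -4, -4, 5; r = 7.
Inside |z| < r: -4, -4, 5. Outside (|z| ≥ r): ∅.
p(0) = -80, so log|p(0)| = log(80) = 4.3820.
Apply Jensen: I(r) = log|p(0)| + Σ_k log(r/|z_k|), summed over zeros inside |z| < r.
  log(r/|z_k|) for z_k = -4: log(7/4) = 0.5596
  log(r/|z_k|) for z_k = 5: log(7/5) = 0.3365
  log(r/|z_k|) for z_k = -4: log(7/4) = 0.5596
Sum over inside zeros: 1.4557.
I(r) = log|p(0)| + (inside sum) = 4.3820 + 1.4557 = 5.8377.
Closed form (all zeros inside, monic): I(r) = n·log(r) = 3·log(7) = 5.8377. ✓

I(r) ≈ 5.8377.


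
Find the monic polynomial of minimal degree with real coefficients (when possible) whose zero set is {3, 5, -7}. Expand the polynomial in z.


The polynomial is p(z) = ∏_{α ∈ S} (z − α), where S = {3, 5, -7}.
Expanding the product yields: p(z) = z^3 -z^2 -41·z + 105.
The resulting polynomial has degree 3 and real coefficients as required.

p(z) = z^3 -z^2 -41·z + 105.


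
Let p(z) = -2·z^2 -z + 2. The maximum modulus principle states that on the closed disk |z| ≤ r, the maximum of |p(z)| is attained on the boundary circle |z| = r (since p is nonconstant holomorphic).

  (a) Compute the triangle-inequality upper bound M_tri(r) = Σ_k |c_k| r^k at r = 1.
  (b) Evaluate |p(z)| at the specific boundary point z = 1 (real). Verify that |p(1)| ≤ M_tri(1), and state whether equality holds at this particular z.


Coefficients: c_0 = 2, c_1 = -1, c_2 = -2. Radius r = 1.
Part (a). Triangle bound: M_tri(r) = Σ_k |c_k| r^k
  = |2|·1^0 + |-1|·1^1 + |-2|·1^2
  = 2 + 1 + 2 = 5.
This bounds M(r) := max_{|z|=r} |p(z)| from above; equality holds iff all terms c_k z^k can be made to align in phase at a single z on |z|=r.
Part (b). At z = 1 (real, on the circle |z| = r):
  p(1) = (2)·1^0 + (-1)·1^1 + (-2)·1^2 = -1.
  |p(1)| = 1.
Check: |p(1)| = 1 ≤ 5 = M_tri(1). ✓ Equality does not hold at z = 1 (the coefficients have mixed signs, so the terms do not all align in phase there).

M_tri(1) = 5; |p(1)| = 1; equality at z=1: no.


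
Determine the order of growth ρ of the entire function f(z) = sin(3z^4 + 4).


Write sin(w) = (e^{iw} ± e^{−iw})/(2 or 2i), so |sin(w)| ≤ e^{|w|}. With w = 3z^4 + 4, |w| ≤ 3r^4 + 4 on |z|=r, giving M(r) ≤ e^{3r^4 + 4} and ρ ≤ 4. For the lower bound, choose z on |z|=r with 3z^4 purely imaginary of modulus 3r^4; then |sin(3z^4 + 4)| grows like e^{3r^4}/2, so ρ ≥ 4. Hence ρ = 4.
Therefore ρ = 4.

Order ρ = 4.


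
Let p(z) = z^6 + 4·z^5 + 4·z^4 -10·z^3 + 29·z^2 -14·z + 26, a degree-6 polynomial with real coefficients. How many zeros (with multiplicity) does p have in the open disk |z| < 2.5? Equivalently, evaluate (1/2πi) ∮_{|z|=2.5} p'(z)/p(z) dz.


The zeros of p are: (0 + 1i), (0 - 1i), (-3 + 2i), (-3 - 2i), (1 + 1i), (1 - 1i).
Their magnitudes are: 1, 1, 3.606, 3.606, 1.414, 1.414.
Zeros with |z| < R = 2.5: (0 + 1i), (0 - 1i), (1 + 1i), (1 - 1i).
Count = 4.
By the argument principle, (1/2πi) ∮_{|z|=R} p'(z)/p(z) dz equals exactly this count.

Number of zeros inside |z| < 2.5: 4.


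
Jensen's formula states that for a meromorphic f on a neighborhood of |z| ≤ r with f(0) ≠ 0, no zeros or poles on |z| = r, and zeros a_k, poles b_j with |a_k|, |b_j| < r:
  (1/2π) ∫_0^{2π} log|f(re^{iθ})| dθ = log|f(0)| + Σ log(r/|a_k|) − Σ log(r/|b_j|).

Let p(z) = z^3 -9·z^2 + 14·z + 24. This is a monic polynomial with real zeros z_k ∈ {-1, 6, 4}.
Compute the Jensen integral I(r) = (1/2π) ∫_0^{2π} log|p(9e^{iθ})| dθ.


Zeros: -1, 4, 6; r = 9.
Inside |z| < r: -1, 4, 6. Outside (|z| ≥ r): ∅.
p(0) = 24, so log|p(0)| = log(24) = 3.1781.
Apply Jensen: I(r) = log|p(0)| + Σ_k log(r/|z_k|), summed over zeros inside |z| < r.
  log(r/|z_k|) for z_k = -1: log(9/1) = 2.1972
  log(r/|z_k|) for z_k = 6: log(9/6) = 0.4055
  log(r/|z_k|) for z_k = 4: log(9/4) = 0.8109
Sum over inside zeros: 3.4136.
I(r) = log|p(0)| + (inside sum) = 3.1781 + 3.4136 = 6.5917.
Closed form (all zeros inside, monic): I(r) = n·log(r) = 3·log(9) = 6.5917. ✓

I(r) ≈ 6.5917.


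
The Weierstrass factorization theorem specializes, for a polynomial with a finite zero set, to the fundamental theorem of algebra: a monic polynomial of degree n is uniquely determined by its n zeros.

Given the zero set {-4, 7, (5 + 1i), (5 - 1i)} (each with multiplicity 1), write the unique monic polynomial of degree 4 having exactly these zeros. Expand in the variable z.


The polynomial is p(z) = ∏_{α ∈ S} (z − α), where S = {-4, 7, (5 + 1i), (5 - 1i)}.
Expanding the product yields: p(z) = z^4 -13·z^3 + 28·z^2 + 202·z -728.
Note conjugate pairs combine to real quadratics: (z − (5+1i))(z − (5−1i)) = z² − 10z + 26.
The resulting polynomial has degree 4 and real coefficients as required.

p(z) = z^4 -13·z^3 + 28·z^2 + 202·z -728.


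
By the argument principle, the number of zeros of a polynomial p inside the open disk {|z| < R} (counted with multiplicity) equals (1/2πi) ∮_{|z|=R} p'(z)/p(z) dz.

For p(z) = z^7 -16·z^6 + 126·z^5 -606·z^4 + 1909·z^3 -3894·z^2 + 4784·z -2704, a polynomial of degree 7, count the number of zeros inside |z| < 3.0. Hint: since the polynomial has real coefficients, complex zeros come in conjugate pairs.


The zeros of p are: (3 + 2i), (3 - 2i), (2 + 3i), (2 - 3i), (2 + 2i), (2 - 2i), 2.
Their magnitudes are: 3.606, 3.606, 3.606, 3.606, 2.828, 2.828, 2.
Zeros with |z| < R = 3.0: (2 + 2i), (2 - 2i), 2.
Count = 3.
By the argument principle, (1/2πi) ∮_{|z|=R} p'(z)/p(z) dz equals exactly this count.

Number of zeros inside |z| < 3.0: 3.


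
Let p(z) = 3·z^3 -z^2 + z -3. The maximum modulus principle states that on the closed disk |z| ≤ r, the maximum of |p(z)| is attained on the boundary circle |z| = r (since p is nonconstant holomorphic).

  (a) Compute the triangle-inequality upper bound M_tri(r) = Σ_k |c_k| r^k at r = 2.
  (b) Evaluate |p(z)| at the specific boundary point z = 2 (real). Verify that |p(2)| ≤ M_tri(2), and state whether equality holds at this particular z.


Coefficients: c_0 = -3, c_1 = 1, c_2 = -1, c_3 = 3. Radius r = 2.
Part (a). Triangle bound: M_tri(r) = Σ_k |c_k| r^k
  = |-3|·2^0 + |1|·2^1 + |-1|·2^2 + |3|·2^3
  = 3 + 2 + 4 + 24 = 33.
This bounds M(r) := max_{|z|=r} |p(z)| from above; equality holds iff all terms c_k z^k can be made to align in phase at a single z on |z|=r.
Part (b). At z = 2 (real, on the circle |z| = r):
  p(2) = (-3)·2^0 + (1)·2^1 + (-1)·2^2 + (3)·2^3 = 19.
  |p(2)| = 19.
Check: |p(2)| = 19 ≤ 33 = M_tri(2). ✓ Equality does not hold at z = 2 (the coefficients have mixed signs, so the terms do not all align in phase there).

M_tri(2) = 33; |p(2)| = 19; equality at z=2: no.


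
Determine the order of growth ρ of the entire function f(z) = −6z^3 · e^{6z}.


M(r) = max_{|z|=r} |-6|·|z|^3·|e^{6z}| = 6·r^3 · e^{6r^1} (the factors attain their maxima compatibly on |z|=r). Then log M(r) = log 6 + 3·log r + 6r^1, dominated by the last term, so log log M(r) ~ 1·log r. The polynomial factor -6z^3 contributes only a log r term and does not affect the order. ρ = 1.
Therefore ρ = 1.

Order ρ = 1.
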